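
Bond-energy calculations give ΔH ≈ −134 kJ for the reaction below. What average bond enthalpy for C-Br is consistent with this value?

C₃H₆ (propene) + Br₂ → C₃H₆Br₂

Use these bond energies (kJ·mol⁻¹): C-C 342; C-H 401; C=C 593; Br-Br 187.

D(C-Br) ≈ 286 kJ/mol

Let D be the C-Br bond energy.
Σ(broken) = 1×187 + 1×342 + 6×401 + 1×593 = 3528
Σ(formed) = 2×D + 2×342 + 6×401 = 3090 + 2D
ΔH = Σ(broken) − Σ(formed) = (3528) − (3090 + 2D) = +438 − 2D
Setting this equal to −134 kJ gives 2D = 572, so D = 286 kJ/mol.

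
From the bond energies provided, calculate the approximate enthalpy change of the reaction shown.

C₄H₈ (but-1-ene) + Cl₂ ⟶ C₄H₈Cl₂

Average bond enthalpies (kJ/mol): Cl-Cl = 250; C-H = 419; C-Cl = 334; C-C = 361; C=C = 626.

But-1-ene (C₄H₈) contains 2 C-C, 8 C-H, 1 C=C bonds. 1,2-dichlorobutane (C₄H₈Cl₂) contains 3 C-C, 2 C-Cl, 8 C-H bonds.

ΔH ≈ −153 kJ

Bonds broken (reactants):
  C-C: 2 × 361 = 722
  C-H: 8 × 419 = 3352
  C=C: 1 × 626 = 626
  Cl-Cl: 1 × 250 = 250
  Σ(broken) = 4950 kJ
Bonds formed (products):
  C-C: 3 × 361 = 1083
  C-Cl: 2 × 334 = 668
  C-H: 8 × 419 = 3352
  Σ(formed) = 5103 kJ
ΔH = Σ(broken) − Σ(formed) = 4950 − 5103 = −153 kJ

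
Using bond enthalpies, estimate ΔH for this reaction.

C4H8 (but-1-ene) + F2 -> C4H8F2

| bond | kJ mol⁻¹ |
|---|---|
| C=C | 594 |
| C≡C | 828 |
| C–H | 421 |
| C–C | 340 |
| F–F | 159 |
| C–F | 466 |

ΔH ≈ −519 kJ

Bonds broken (reactants):
  C–C: 2 × 340 = 680
  C–H: 8 × 421 = 3368
  C=C: 1 × 594 = 594
  F–F: 1 × 159 = 159
  Σ(broken) = 4801 kJ
Bonds formed (products):
  C–C: 3 × 340 = 1020
  C–F: 2 × 466 = 932
  C–H: 8 × 421 = 3368
  Σ(formed) = 5320 kJ
ΔH = Σ(broken) − Σ(formed) = 4801 − 5320 = −519 kJ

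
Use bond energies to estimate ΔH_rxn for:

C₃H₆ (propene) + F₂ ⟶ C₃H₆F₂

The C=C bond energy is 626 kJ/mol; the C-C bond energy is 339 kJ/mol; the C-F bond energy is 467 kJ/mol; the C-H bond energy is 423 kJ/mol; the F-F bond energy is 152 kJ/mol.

Bonds broken (reactants):
  C-C: 1 × 339 = 339
  C-H: 6 × 423 = 2538
  C=C: 1 × 626 = 626
  F-F: 1 × 152 = 152
  Σ(broken) = 3655 kJ
Bonds formed (products):
  C-C: 2 × 339 = 678
  C-F: 2 × 467 = 934
  C-H: 6 × 423 = 2538
  Σ(formed) = 4150 kJ
ΔH = Σ(broken) − Σ(formed) = 3655 − 4150 = −495 kJ

ΔH ≈ −495 kJ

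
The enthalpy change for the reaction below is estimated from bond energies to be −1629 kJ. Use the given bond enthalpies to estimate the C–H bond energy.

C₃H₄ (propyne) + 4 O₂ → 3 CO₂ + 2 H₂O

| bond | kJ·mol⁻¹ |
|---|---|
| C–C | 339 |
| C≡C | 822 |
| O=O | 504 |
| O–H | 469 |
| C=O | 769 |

D(C–H) ≈ 421 kJ/mol

Let D be the C–H bond energy.
Σ(broken) = 1×822 + 1×339 + 4×D + 4×504 = 3177 + 4D
Σ(formed) = 6×769 + 4×469 = 6490
ΔH = Σ(broken) − Σ(formed) = (3177 + 4D) − (6490) = −3313 + 4D
Setting this equal to −1629 kJ gives 4D = 1684, so D = 421 kJ/mol.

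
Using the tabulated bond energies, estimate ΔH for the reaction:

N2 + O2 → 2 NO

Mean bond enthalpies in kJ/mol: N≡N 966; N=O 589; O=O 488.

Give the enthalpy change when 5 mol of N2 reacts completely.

ΔH = +1380 kJ

Bonds broken (reactants):
  N≡N: 1 × 966 = 966
  O=O: 1 × 488 = 488
  Σ(broken) = 1454 kJ
Bonds formed (products):
  N=O: 2 × 589 = 1178
  Σ(formed) = 1178 kJ
ΔH = Σ(broken) − Σ(formed) = 1454 − 1178 = +276 kJ
For 5× the reaction as written: 5 × (+276) = +1380 kJ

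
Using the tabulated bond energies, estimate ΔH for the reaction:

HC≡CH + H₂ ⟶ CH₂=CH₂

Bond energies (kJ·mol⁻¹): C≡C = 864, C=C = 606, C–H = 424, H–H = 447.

Bonds broken (reactants):
  C≡C: 1 × 864 = 864
  C–H: 2 × 424 = 848
  H–H: 1 × 447 = 447
  Σ(broken) = 2159 kJ
Bonds formed (products):
  C–H: 4 × 424 = 1696
  C=C: 1 × 606 = 606
  Σ(formed) = 2302 kJ
ΔH = Σ(broken) − Σ(formed) = 2159 − 2302 = −143 kJ

ΔH ≈ −143 kJ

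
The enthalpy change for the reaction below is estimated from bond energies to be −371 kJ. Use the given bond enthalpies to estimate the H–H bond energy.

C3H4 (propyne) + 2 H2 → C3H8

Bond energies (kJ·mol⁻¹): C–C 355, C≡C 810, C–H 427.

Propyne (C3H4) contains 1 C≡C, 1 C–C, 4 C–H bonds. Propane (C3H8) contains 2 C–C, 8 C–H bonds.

D(H–H) ≈ 441 kJ/mol

Let D be the H–H bond energy.
Σ(broken) = 1×810 + 1×355 + 4×427 + 2×D = 2873 + 2D
Σ(formed) = 2×355 + 8×427 = 4126
ΔH = Σ(broken) − Σ(formed) = (2873 + 2D) − (4126) = −1253 + 2D
Setting this equal to −371 kJ gives 2D = 882, so D = 441 kJ/mol.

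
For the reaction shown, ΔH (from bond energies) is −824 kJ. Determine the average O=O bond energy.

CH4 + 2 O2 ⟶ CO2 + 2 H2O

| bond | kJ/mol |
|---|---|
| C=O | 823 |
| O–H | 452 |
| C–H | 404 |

Let D be the O=O bond energy.
Σ(broken) = 4×404 + 2×D = 1616 + 2D
Σ(formed) = 2×823 + 4×452 = 3454
ΔH = Σ(broken) − Σ(formed) = (1616 + 2D) − (3454) = −1838 + 2D
Setting this equal to −824 kJ gives 2D = 1014, so D = 507 kJ/mol.

D(O=O) ≈ 507 kJ/mol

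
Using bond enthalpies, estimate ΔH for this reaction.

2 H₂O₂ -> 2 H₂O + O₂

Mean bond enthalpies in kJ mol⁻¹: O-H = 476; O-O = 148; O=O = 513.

ΔH ≈ −217 kJ

Bonds broken (reactants):
  O-H: 4 × 476 = 1904
  O-O: 2 × 148 = 296
  Σ(broken) = 2200 kJ
Bonds formed (products):
  O-H: 4 × 476 = 1904
  O=O: 1 × 513 = 513
  Σ(formed) = 2417 kJ
ΔH = Σ(broken) − Σ(formed) = 2200 − 2417 = −217 kJ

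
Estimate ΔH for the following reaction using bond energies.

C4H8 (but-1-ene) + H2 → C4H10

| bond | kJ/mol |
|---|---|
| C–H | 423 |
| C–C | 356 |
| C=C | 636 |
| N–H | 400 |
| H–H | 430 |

Bonds broken (reactants):
  C–C: 2 × 356 = 712
  C–H: 8 × 423 = 3384
  C=C: 1 × 636 = 636
  H–H: 1 × 430 = 430
  Σ(broken) = 5162 kJ
Bonds formed (products):
  C–C: 3 × 356 = 1068
  C–H: 10 × 423 = 4230
  Σ(formed) = 5298 kJ
ΔH = Σ(broken) − Σ(formed) = 5162 − 5298 = −136 kJ

ΔH ≈ −136 kJ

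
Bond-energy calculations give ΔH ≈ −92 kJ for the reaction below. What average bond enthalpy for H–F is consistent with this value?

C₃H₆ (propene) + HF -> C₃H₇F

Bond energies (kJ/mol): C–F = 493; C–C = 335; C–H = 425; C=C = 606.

Let D be the H–F bond energy.
Σ(broken) = 1×335 + 6×425 + 1×606 + 1×D = 3491 + D
Σ(formed) = 2×335 + 1×493 + 7×425 = 4138
ΔH = Σ(broken) − Σ(formed) = (3491 + D) − (4138) = −647 + D
Setting this equal to −92 kJ gives D = 555 kJ/mol.

D(H–F) ≈ 555 kJ/mol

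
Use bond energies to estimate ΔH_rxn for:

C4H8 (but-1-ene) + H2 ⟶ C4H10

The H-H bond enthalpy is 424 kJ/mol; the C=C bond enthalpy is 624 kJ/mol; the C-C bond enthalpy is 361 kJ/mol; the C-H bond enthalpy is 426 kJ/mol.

Bonds broken (reactants):
  C-C: 2 × 361 = 722
  C-H: 8 × 426 = 3408
  C=C: 1 × 624 = 624
  H-H: 1 × 424 = 424
  Σ(broken) = 5178 kJ
Bonds formed (products):
  C-C: 3 × 361 = 1083
  C-H: 10 × 426 = 4260
  Σ(formed) = 5343 kJ
ΔH = Σ(broken) − Σ(formed) = 5178 − 5343 = −165 kJ

ΔH ≈ −165 kJ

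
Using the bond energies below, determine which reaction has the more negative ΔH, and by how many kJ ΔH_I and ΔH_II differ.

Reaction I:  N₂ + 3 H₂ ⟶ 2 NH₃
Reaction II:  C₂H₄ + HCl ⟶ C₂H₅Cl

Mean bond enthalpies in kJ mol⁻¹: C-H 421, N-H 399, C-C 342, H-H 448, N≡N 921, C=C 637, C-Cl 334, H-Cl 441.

Reaction I:
  Bonds broken (reactants):
    H-H: 3 × 448 = 1344
    N≡N: 1 × 921 = 921
    Σ(broken) = 2265 kJ
  Bonds formed (products):
    N-H: 6 × 399 = 2394
    Σ(formed) = 2394 kJ
  ΔH_I = 2265 − 2394 = −129 kJ
Reaction II:
  Bonds broken (reactants):
    C-H: 4 × 421 = 1684
    C=C: 1 × 637 = 637
    H-Cl: 1 × 441 = 441
    Σ(broken) = 2762 kJ
  Bonds formed (products):
    C-C: 1 × 342 = 342
    C-Cl: 1 × 334 = 334
    C-H: 5 × 421 = 2105
    Σ(formed) = 2781 kJ
  ΔH_II = 2762 − 2781 = −19 kJ
ΔH_I − ΔH_II = −110 kJ, so reaction I has the more negative ΔH; |ΔH_I − ΔH_II| = 110 kJ.

Reaction I, by 110 kJ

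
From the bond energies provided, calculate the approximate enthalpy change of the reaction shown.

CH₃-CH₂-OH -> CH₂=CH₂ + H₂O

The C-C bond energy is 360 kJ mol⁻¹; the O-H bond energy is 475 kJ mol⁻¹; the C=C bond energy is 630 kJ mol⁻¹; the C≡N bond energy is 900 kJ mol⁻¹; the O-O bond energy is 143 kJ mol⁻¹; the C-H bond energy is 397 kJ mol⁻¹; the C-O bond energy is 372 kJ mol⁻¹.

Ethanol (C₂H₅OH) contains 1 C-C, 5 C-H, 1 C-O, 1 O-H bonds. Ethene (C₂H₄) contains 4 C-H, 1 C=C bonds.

Bonds broken (reactants):
  C-C: 1 × 360 = 360
  C-H: 5 × 397 = 1985
  C-O: 1 × 372 = 372
  O-H: 1 × 475 = 475
  Σ(broken) = 3192 kJ
Bonds formed (products):
  C-H: 4 × 397 = 1588
  C=C: 1 × 630 = 630
  O-H: 2 × 475 = 950
  Σ(formed) = 3168 kJ
ΔH = Σ(broken) − Σ(formed) = 3192 − 3168 = +24 kJ

ΔH ≈ +24 kJ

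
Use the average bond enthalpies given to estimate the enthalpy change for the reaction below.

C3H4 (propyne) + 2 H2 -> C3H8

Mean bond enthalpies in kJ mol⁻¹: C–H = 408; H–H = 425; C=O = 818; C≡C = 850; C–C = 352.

Bonds broken (reactants):
  C≡C: 1 × 850 = 850
  C–C: 1 × 352 = 352
  C–H: 4 × 408 = 1632
  H–H: 2 × 425 = 850
  Σ(broken) = 3684 kJ
Bonds formed (products):
  C–C: 2 × 352 = 704
  C–H: 8 × 408 = 3264
  Σ(formed) = 3968 kJ
ΔH = Σ(broken) − Σ(formed) = 3684 − 3968 = −284 kJ

ΔH ≈ −284 kJ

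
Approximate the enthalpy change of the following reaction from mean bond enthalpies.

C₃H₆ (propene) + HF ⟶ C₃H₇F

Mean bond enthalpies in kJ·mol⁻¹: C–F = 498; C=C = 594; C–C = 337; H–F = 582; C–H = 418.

ΔH ≈ −77 kJ

Bonds broken (reactants):
  C–C: 1 × 337 = 337
  C–H: 6 × 418 = 2508
  C=C: 1 × 594 = 594
  H–F: 1 × 582 = 582
  Σ(broken) = 4021 kJ
Bonds formed (products):
  C–C: 2 × 337 = 674
  C–F: 1 × 498 = 498
  C–H: 7 × 418 = 2926
  Σ(formed) = 4098 kJ
ΔH = Σ(broken) − Σ(formed) = 4021 − 4098 = −77 kJ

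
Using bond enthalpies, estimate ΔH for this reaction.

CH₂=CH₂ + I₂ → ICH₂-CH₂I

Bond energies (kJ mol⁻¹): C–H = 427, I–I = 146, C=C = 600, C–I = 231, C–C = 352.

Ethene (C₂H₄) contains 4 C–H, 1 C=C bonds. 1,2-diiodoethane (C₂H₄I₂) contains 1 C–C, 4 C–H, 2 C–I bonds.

ΔH ≈ −68 kJ

Bonds broken (reactants):
  C–H: 4 × 427 = 1708
  C=C: 1 × 600 = 600
  I–I: 1 × 146 = 146
  Σ(broken) = 2454 kJ
Bonds formed (products):
  C–C: 1 × 352 = 352
  C–H: 4 × 427 = 1708
  C–I: 2 × 231 = 462
  Σ(formed) = 2522 kJ
ΔH = Σ(broken) − Σ(formed) = 2454 − 2522 = −68 kJ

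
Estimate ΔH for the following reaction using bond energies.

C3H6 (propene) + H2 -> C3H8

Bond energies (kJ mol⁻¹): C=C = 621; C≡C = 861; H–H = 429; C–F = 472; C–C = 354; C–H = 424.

Bonds broken (reactants):
  C–C: 1 × 354 = 354
  C–H: 6 × 424 = 2544
  C=C: 1 × 621 = 621
  H–H: 1 × 429 = 429
  Σ(broken) = 3948 kJ
Bonds formed (products):
  C–C: 2 × 354 = 708
  C–H: 8 × 424 = 3392
  Σ(formed) = 4100 kJ
ΔH = Σ(broken) − Σ(formed) = 3948 − 4100 = −152 kJ

ΔH ≈ −152 kJ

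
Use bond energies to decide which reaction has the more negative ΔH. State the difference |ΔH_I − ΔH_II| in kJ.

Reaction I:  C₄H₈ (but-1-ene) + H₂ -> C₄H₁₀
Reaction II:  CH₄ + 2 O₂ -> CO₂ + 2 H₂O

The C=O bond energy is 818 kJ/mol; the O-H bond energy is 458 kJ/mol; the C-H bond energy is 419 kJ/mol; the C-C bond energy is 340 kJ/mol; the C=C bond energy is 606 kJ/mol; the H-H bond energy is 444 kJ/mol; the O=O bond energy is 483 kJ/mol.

Reaction II, by 698 kJ

Reaction I:
  Bonds broken (reactants):
    C-C: 2 × 340 = 680
    C-H: 8 × 419 = 3352
    C=C: 1 × 606 = 606
    H-H: 1 × 444 = 444
    Σ(broken) = 5082 kJ
  Bonds formed (products):
    C-C: 3 × 340 = 1020
    C-H: 10 × 419 = 4190
    Σ(formed) = 5210 kJ
  ΔH_I = 5082 − 5210 = −128 kJ
Reaction II:
  Bonds broken (reactants):
    C-H: 4 × 419 = 1676
    O=O: 2 × 483 = 966
    Σ(broken) = 2642 kJ
  Bonds formed (products):
    C=O: 2 × 818 = 1636
    O-H: 4 × 458 = 1832
    Σ(formed) = 3468 kJ
  ΔH_II = 2642 − 3468 = −826 kJ
ΔH_I − ΔH_II = +698 kJ, so reaction II has the more negative ΔH; |ΔH_I − ΔH_II| = 698 kJ.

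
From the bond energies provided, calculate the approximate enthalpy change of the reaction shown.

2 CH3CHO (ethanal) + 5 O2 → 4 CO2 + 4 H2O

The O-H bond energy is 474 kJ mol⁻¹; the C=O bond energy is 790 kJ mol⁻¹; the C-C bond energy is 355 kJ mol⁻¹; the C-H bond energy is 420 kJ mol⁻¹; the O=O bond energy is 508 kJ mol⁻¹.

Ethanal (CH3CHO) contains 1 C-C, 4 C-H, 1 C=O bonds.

ΔH ≈ −1922 kJ

Bonds broken (reactants):
  C-C: 2 × 355 = 710
  C-H: 8 × 420 = 3360
  C=O: 2 × 790 = 1580
  O=O: 5 × 508 = 2540
  Σ(broken) = 8190 kJ
Bonds formed (products):
  C=O: 8 × 790 = 6320
  O-H: 8 × 474 = 3792
  Σ(formed) = 10112 kJ
ΔH = Σ(broken) − Σ(formed) = 8190 − 10112 = −1922 kJ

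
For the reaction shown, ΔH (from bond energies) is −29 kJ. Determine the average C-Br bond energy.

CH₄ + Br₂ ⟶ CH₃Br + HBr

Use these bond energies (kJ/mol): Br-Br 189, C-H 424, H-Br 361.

Let D be the C-Br bond energy.
Σ(broken) = 1×189 + 4×424 = 1885
Σ(formed) = 1×D + 3×424 + 1×361 = 1633 + D
ΔH = Σ(broken) − Σ(formed) = (1885) − (1633 + D) = +252 − D
Setting this equal to −29 kJ gives D = 281 kJ/mol.

D(C-Br) ≈ 281 kJ/mol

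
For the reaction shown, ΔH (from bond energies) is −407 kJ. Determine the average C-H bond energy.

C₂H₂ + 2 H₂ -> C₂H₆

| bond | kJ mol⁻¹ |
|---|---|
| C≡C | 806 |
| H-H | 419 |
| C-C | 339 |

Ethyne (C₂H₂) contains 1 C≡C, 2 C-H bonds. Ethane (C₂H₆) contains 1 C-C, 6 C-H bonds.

D(C-H) ≈ 428 kJ/mol

Let D be the C-H bond energy.
Σ(broken) = 1×806 + 2×D + 2×419 = 1644 + 2D
Σ(formed) = 1×339 + 6×D = 339 + 6D
ΔH = Σ(broken) − Σ(formed) = (1644 + 2D) − (339 + 6D) = +1305 − 4D
Setting this equal to −407 kJ gives 4D = 1712, so D = 428 kJ/mol.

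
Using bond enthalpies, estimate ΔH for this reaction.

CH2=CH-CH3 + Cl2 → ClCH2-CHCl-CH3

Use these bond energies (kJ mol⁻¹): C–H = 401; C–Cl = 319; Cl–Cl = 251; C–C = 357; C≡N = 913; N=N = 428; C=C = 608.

ΔH ≈ −136 kJ

Bonds broken (reactants):
  C–C: 1 × 357 = 357
  C–H: 6 × 401 = 2406
  C=C: 1 × 608 = 608
  Cl–Cl: 1 × 251 = 251
  Σ(broken) = 3622 kJ
Bonds formed (products):
  C–C: 2 × 357 = 714
  C–Cl: 2 × 319 = 638
  C–H: 6 × 401 = 2406
  Σ(formed) = 3758 kJ
ΔH = Σ(broken) − Σ(formed) = 3622 − 3758 = −136 kJ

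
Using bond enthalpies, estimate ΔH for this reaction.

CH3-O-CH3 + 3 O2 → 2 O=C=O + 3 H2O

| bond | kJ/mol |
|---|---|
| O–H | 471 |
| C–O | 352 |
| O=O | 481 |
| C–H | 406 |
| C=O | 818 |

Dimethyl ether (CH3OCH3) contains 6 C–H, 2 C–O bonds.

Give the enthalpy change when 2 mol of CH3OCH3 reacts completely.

ΔH = −3030 kJ

Bonds broken (reactants):
  C–H: 6 × 406 = 2436
  C–O: 2 × 352 = 704
  O=O: 3 × 481 = 1443
  Σ(broken) = 4583 kJ
Bonds formed (products):
  C=O: 4 × 818 = 3272
  O–H: 6 × 471 = 2826
  Σ(formed) = 6098 kJ
ΔH = Σ(broken) − Σ(formed) = 4583 − 6098 = −1515 kJ
For 2× the reaction as written: 2 × (−1515) = −3030 kJ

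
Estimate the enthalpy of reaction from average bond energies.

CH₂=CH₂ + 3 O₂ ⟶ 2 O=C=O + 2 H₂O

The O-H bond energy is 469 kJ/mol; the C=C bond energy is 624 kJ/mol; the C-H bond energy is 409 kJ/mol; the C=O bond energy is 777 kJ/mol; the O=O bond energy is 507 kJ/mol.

Bonds broken (reactants):
  C-H: 4 × 409 = 1636
  C=C: 1 × 624 = 624
  O=O: 3 × 507 = 1521
  Σ(broken) = 3781 kJ
Bonds formed (products):
  C=O: 4 × 777 = 3108
  O-H: 4 × 469 = 1876
  Σ(formed) = 4984 kJ
ΔH = Σ(broken) − Σ(formed) = 3781 − 4984 = −1203 kJ

ΔH ≈ −1203 kJ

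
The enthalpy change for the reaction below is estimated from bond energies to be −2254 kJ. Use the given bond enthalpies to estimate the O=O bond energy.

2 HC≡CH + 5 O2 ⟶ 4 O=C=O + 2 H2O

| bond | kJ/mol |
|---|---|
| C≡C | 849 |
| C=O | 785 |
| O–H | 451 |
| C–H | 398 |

Let D be the O=O bond energy.
Σ(broken) = 2×849 + 4×398 + 5×D = 3290 + 5D
Σ(formed) = 8×785 + 4×451 = 8084
ΔH = Σ(broken) − Σ(formed) = (3290 + 5D) − (8084) = −4794 + 5D
Setting this equal to −2254 kJ gives 5D = 2540, so D = 508 kJ/mol.

D(O=O) ≈ 508 kJ/mol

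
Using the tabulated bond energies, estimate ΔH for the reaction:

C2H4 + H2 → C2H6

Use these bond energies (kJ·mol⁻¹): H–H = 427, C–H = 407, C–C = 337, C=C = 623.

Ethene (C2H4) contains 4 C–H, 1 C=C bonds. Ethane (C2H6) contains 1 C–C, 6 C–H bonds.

Bonds broken (reactants):
  C–H: 4 × 407 = 1628
  C=C: 1 × 623 = 623
  H–H: 1 × 427 = 427
  Σ(broken) = 2678 kJ
Bonds formed (products):
  C–C: 1 × 337 = 337
  C–H: 6 × 407 = 2442
  Σ(formed) = 2779 kJ
ΔH = Σ(broken) − Σ(formed) = 2678 − 2779 = −101 kJ

ΔH ≈ −101 kJ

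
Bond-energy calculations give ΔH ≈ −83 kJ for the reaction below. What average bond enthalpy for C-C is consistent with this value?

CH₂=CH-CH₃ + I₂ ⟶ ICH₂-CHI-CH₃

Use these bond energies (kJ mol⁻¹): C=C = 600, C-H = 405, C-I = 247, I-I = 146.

Let D be the C-C bond energy.
Σ(broken) = 1×D + 6×405 + 1×600 + 1×146 = 3176 + D
Σ(formed) = 2×D + 6×405 + 2×247 = 2924 + 2D
ΔH = Σ(broken) − Σ(formed) = (3176 + D) − (2924 + 2D) = +252 − D
Setting this equal to −83 kJ gives D = 335 kJ/mol.

D(C-C) ≈ 335 kJ/mol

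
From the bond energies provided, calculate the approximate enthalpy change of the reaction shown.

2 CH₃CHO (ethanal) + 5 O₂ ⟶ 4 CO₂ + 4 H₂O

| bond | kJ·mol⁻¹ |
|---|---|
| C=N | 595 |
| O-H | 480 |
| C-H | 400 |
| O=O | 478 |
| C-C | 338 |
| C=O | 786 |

ΔH ≈ −2290 kJ

Bonds broken (reactants):
  C-C: 2 × 338 = 676
  C-H: 8 × 400 = 3200
  C=O: 2 × 786 = 1572
  O=O: 5 × 478 = 2390
  Σ(broken) = 7838 kJ
Bonds formed (products):
  C=O: 8 × 786 = 6288
  O-H: 8 × 480 = 3840
  Σ(formed) = 10128 kJ
ΔH = Σ(broken) − Σ(formed) = 7838 − 10128 = −2290 kJ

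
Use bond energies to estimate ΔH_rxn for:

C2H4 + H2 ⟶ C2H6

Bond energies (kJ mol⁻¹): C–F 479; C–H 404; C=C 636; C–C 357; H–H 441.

Bonds broken (reactants):
  C–H: 4 × 404 = 1616
  C=C: 1 × 636 = 636
  H–H: 1 × 441 = 441
  Σ(broken) = 2693 kJ
Bonds formed (products):
  C–C: 1 × 357 = 357
  C–H: 6 × 404 = 2424
  Σ(formed) = 2781 kJ
ΔH = Σ(broken) − Σ(formed) = 2693 − 2781 = −88 kJ

ΔH ≈ −88 kJ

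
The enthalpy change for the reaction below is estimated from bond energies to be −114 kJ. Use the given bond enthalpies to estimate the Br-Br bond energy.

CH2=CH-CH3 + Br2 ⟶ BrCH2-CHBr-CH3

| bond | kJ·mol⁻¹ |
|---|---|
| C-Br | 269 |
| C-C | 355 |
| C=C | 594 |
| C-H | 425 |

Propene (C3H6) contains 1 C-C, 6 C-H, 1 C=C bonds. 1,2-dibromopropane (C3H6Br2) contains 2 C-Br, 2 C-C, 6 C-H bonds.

Let D be the Br-Br bond energy.
Σ(broken) = 1×D + 1×355 + 6×425 + 1×594 = 3499 + D
Σ(formed) = 2×269 + 2×355 + 6×425 = 3798
ΔH = Σ(broken) − Σ(formed) = (3499 + D) − (3798) = −299 + D
Setting this equal to −114 kJ gives D = 185 kJ/mol.

D(Br-Br) ≈ 185 kJ/mol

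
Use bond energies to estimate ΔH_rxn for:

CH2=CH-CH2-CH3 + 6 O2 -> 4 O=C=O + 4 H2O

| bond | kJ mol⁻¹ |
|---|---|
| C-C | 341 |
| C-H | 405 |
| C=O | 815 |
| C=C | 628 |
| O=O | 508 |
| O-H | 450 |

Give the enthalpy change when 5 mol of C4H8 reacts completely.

ΔH = −12610 kJ

Bonds broken (reactants):
  C-C: 2 × 341 = 682
  C-H: 8 × 405 = 3240
  C=C: 1 × 628 = 628
  O=O: 6 × 508 = 3048
  Σ(broken) = 7598 kJ
Bonds formed (products):
  C=O: 8 × 815 = 6520
  O-H: 8 × 450 = 3600
  Σ(formed) = 10120 kJ
ΔH = Σ(broken) − Σ(formed) = 7598 − 10120 = −2522 kJ
For 5× the reaction as written: 5 × (−2522) = −12610 kJ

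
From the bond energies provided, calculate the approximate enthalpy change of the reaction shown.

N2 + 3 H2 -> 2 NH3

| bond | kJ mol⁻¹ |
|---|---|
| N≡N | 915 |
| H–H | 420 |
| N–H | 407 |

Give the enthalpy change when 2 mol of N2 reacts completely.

ΔH = −534 kJ

Bonds broken (reactants):
  H–H: 3 × 420 = 1260
  N≡N: 1 × 915 = 915
  Σ(broken) = 2175 kJ
Bonds formed (products):
  N–H: 6 × 407 = 2442
  Σ(formed) = 2442 kJ
ΔH = Σ(broken) − Σ(formed) = 2175 − 2442 = −267 kJ
For 2× the reaction as written: 2 × (−267) = −534 kJ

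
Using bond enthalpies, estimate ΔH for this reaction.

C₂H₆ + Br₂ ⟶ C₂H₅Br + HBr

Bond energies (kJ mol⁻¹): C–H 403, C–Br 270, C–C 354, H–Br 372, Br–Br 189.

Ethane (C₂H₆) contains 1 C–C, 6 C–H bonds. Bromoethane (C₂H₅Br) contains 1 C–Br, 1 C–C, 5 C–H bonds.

ΔH ≈ −50 kJ

Bonds broken (reactants):
  Br–Br: 1 × 189 = 189
  C–C: 1 × 354 = 354
  C–H: 6 × 403 = 2418
  Σ(broken) = 2961 kJ
Bonds formed (products):
  C–Br: 1 × 270 = 270
  C–C: 1 × 354 = 354
  C–H: 5 × 403 = 2015
  H–Br: 1 × 372 = 372
  Σ(formed) = 3011 kJ
ΔH = Σ(broken) − Σ(formed) = 2961 − 3011 = −50 kJ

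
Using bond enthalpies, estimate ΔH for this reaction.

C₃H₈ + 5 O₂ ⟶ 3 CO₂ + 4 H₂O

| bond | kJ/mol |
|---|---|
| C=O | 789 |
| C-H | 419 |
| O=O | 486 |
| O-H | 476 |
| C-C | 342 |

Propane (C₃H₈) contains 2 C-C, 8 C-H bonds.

ΔH ≈ −2076 kJ

Bonds broken (reactants):
  C-C: 2 × 342 = 684
  C-H: 8 × 419 = 3352
  O=O: 5 × 486 = 2430
  Σ(broken) = 6466 kJ
Bonds formed (products):
  C=O: 6 × 789 = 4734
  O-H: 8 × 476 = 3808
  Σ(formed) = 8542 kJ
ΔH = Σ(broken) − Σ(formed) = 6466 − 8542 = −2076 kJ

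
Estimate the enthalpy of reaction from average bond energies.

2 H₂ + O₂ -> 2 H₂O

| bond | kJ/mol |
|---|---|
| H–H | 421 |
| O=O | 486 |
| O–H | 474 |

ΔH ≈ −568 kJ

Bonds broken (reactants):
  H–H: 2 × 421 = 842
  O=O: 1 × 486 = 486
  Σ(broken) = 1328 kJ
Bonds formed (products):
  O–H: 4 × 474 = 1896
  Σ(formed) = 1896 kJ
ΔH = Σ(broken) − Σ(formed) = 1328 − 1896 = −568 kJ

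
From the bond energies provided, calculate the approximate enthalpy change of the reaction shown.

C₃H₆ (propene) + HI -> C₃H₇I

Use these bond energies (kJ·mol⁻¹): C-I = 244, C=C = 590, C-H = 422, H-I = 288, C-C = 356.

ΔH ≈ −144 kJ

Bonds broken (reactants):
  C-C: 1 × 356 = 356
  C-H: 6 × 422 = 2532
  C=C: 1 × 590 = 590
  H-I: 1 × 288 = 288
  Σ(broken) = 3766 kJ
Bonds formed (products):
  C-C: 2 × 356 = 712
  C-H: 7 × 422 = 2954
  C-I: 1 × 244 = 244
  Σ(formed) = 3910 kJ
ΔH = Σ(broken) − Σ(formed) = 3766 − 3910 = −144 kJ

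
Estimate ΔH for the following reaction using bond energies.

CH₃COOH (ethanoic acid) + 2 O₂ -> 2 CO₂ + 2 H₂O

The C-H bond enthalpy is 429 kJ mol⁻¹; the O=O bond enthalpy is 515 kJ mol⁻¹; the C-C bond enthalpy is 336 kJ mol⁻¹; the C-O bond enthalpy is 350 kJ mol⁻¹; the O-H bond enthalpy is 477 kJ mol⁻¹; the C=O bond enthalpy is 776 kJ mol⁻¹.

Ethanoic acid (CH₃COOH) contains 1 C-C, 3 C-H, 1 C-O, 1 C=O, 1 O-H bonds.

Bonds broken (reactants):
  C-C: 1 × 336 = 336
  C-H: 3 × 429 = 1287
  C-O: 1 × 350 = 350
  C=O: 1 × 776 = 776
  O-H: 1 × 477 = 477
  O=O: 2 × 515 = 1030
  Σ(broken) = 4256 kJ
Bonds formed (products):
  C=O: 4 × 776 = 3104
  O-H: 4 × 477 = 1908
  Σ(formed) = 5012 kJ
ΔH = Σ(broken) − Σ(formed) = 4256 − 5012 = −756 kJ

ΔH ≈ −756 kJ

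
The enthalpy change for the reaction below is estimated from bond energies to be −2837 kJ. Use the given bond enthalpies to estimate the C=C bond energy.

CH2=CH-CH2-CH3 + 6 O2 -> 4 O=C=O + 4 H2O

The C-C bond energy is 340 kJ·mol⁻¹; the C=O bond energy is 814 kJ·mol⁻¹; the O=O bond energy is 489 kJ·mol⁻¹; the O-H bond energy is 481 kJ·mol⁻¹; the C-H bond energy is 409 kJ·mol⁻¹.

D(C=C) ≈ 637 kJ/mol

Let D be the C=C bond energy.
Σ(broken) = 2×340 + 8×409 + 1×D + 6×489 = 6886 + D
Σ(formed) = 8×814 + 8×481 = 10360
ΔH = Σ(broken) − Σ(formed) = (6886 + D) − (10360) = −3474 + D
Setting this equal to −2837 kJ gives D = 637 kJ/mol.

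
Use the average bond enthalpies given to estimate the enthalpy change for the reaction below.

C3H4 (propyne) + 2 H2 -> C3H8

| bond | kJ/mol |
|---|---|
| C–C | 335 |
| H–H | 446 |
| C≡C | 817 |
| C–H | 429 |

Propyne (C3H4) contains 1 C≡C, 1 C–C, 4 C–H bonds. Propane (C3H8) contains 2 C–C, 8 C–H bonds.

Bonds broken (reactants):
  C≡C: 1 × 817 = 817
  C–C: 1 × 335 = 335
  C–H: 4 × 429 = 1716
  H–H: 2 × 446 = 892
  Σ(broken) = 3760 kJ
Bonds formed (products):
  C–C: 2 × 335 = 670
  C–H: 8 × 429 = 3432
  Σ(formed) = 4102 kJ
ΔH = Σ(broken) − Σ(formed) = 3760 − 4102 = −342 kJ

ΔH ≈ −342 kJ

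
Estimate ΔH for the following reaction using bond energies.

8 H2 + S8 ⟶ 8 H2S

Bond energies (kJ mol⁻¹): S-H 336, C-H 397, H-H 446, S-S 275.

ΔH ≈ +392 kJ

Bonds broken (reactants):
  H-H: 8 × 446 = 3568
  S-S: 8 × 275 = 2200
  Σ(broken) = 5768 kJ
Bonds formed (products):
  S-H: 16 × 336 = 5376
  Σ(formed) = 5376 kJ
ΔH = Σ(broken) − Σ(formed) = 5768 − 5376 = +392 kJ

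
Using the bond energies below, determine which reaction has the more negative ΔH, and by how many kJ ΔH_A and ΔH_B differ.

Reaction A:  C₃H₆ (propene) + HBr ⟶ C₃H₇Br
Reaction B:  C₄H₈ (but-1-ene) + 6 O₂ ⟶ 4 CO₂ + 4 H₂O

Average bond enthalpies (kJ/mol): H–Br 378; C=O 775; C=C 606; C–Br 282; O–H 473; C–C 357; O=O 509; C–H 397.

Reaction A:
  Bonds broken (reactants):
    C–C: 1 × 357 = 357
    C–H: 6 × 397 = 2382
    C=C: 1 × 606 = 606
    H–Br: 1 × 378 = 378
    Σ(broken) = 3723 kJ
  Bonds formed (products):
    C–Br: 1 × 282 = 282
    C–C: 2 × 357 = 714
    C–H: 7 × 397 = 2779
    Σ(formed) = 3775 kJ
  ΔH_A = 3723 − 3775 = −52 kJ
Reaction B:
  Bonds broken (reactants):
    C–C: 2 × 357 = 714
    C–H: 8 × 397 = 3176
    C=C: 1 × 606 = 606
    O=O: 6 × 509 = 3054
    Σ(broken) = 7550 kJ
  Bonds formed (products):
    C=O: 8 × 775 = 6200
    O–H: 8 × 473 = 3784
    Σ(formed) = 9984 kJ
  ΔH_B = 7550 − 9984 = −2434 kJ
ΔH_A − ΔH_B = +2382 kJ, so reaction B has the more negative ΔH; |ΔH_A − ΔH_B| = 2382 kJ.

Reaction B, by 2382 kJ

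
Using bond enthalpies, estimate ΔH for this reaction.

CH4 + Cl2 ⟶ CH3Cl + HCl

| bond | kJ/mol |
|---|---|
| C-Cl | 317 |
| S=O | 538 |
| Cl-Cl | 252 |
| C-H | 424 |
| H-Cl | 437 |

ΔH ≈ −78 kJ

Bonds broken (reactants):
  C-H: 4 × 424 = 1696
  Cl-Cl: 1 × 252 = 252
  Σ(broken) = 1948 kJ
Bonds formed (products):
  C-Cl: 1 × 317 = 317
  C-H: 3 × 424 = 1272
  H-Cl: 1 × 437 = 437
  Σ(formed) = 2026 kJ
ΔH = Σ(broken) − Σ(formed) = 1948 − 2026 = −78 kJ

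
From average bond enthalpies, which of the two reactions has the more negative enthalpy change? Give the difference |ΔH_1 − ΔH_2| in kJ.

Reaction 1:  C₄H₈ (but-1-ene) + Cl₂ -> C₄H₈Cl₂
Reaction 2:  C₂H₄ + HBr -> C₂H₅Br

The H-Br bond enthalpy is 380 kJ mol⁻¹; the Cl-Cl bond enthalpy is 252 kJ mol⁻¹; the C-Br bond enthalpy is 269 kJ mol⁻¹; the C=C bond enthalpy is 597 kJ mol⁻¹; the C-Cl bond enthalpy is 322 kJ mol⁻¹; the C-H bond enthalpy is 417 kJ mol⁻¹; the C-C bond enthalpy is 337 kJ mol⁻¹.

Reaction 1, by 86 kJ

Reaction 1:
  Bonds broken (reactants):
    C-C: 2 × 337 = 674
    C-H: 8 × 417 = 3336
    C=C: 1 × 597 = 597
    Cl-Cl: 1 × 252 = 252
    Σ(broken) = 4859 kJ
  Bonds formed (products):
    C-C: 3 × 337 = 1011
    C-Cl: 2 × 322 = 644
    C-H: 8 × 417 = 3336
    Σ(formed) = 4991 kJ
  ΔH_1 = 4859 − 4991 = −132 kJ
Reaction 2:
  Bonds broken (reactants):
    C-H: 4 × 417 = 1668
    C=C: 1 × 597 = 597
    H-Br: 1 × 380 = 380
    Σ(broken) = 2645 kJ
  Bonds formed (products):
    C-Br: 1 × 269 = 269
    C-C: 1 × 337 = 337
    C-H: 5 × 417 = 2085
    Σ(formed) = 2691 kJ
  ΔH_2 = 2645 − 2691 = −46 kJ
ΔH_1 − ΔH_2 = −86 kJ, so reaction 1 has the more negative ΔH; |ΔH_1 − ΔH_2| = 86 kJ.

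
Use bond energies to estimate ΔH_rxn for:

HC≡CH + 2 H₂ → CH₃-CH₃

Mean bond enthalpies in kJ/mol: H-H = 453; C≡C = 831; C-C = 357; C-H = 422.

Bonds broken (reactants):
  C≡C: 1 × 831 = 831
  C-H: 2 × 422 = 844
  H-H: 2 × 453 = 906
  Σ(broken) = 2581 kJ
Bonds formed (products):
  C-C: 1 × 357 = 357
  C-H: 6 × 422 = 2532
  Σ(formed) = 2889 kJ
ΔH = Σ(broken) − Σ(formed) = 2581 − 2889 = −308 kJ

ΔH ≈ −308 kJ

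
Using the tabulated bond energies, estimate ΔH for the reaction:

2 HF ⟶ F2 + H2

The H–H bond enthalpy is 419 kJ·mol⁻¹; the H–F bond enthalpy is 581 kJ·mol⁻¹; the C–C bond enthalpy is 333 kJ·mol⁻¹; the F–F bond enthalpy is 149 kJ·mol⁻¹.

Bonds broken (reactants):
  H–F: 2 × 581 = 1162
  Σ(broken) = 1162 kJ
Bonds formed (products):
  F–F: 1 × 149 = 149
  H–H: 1 × 419 = 419
  Σ(formed) = 568 kJ
ΔH = Σ(broken) − Σ(formed) = 1162 − 568 = +594 kJ

ΔH ≈ +594 kJ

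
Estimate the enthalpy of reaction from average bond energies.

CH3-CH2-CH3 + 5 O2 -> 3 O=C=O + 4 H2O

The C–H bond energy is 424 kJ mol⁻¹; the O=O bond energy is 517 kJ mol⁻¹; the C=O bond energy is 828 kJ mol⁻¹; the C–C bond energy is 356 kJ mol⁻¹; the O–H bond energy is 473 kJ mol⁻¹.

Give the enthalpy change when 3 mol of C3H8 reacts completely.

Bonds broken (reactants):
  C–C: 2 × 356 = 712
  C–H: 8 × 424 = 3392
  O=O: 5 × 517 = 2585
  Σ(broken) = 6689 kJ
Bonds formed (products):
  C=O: 6 × 828 = 4968
  O–H: 8 × 473 = 3784
  Σ(formed) = 8752 kJ
ΔH = Σ(broken) − Σ(formed) = 6689 − 8752 = −2063 kJ
For 3× the reaction as written: 3 × (−2063) = −6189 kJ

ΔH = −6189 kJ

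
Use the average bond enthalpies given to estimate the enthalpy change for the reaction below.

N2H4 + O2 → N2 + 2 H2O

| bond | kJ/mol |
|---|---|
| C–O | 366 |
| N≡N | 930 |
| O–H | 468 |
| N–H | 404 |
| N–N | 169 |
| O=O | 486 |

Bonds broken (reactants):
  N–H: 4 × 404 = 1616
  N–N: 1 × 169 = 169
  O=O: 1 × 486 = 486
  Σ(broken) = 2271 kJ
Bonds formed (products):
  N≡N: 1 × 930 = 930
  O–H: 4 × 468 = 1872
  Σ(formed) = 2802 kJ
ΔH = Σ(broken) − Σ(formed) = 2271 − 2802 = −531 kJ

ΔH ≈ −531 kJ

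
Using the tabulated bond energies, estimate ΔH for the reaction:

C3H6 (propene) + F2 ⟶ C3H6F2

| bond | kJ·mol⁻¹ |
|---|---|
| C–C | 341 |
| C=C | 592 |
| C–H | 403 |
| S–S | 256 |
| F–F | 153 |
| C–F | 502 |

ΔH ≈ −600 kJ

Bonds broken (reactants):
  C–C: 1 × 341 = 341
  C–H: 6 × 403 = 2418
  C=C: 1 × 592 = 592
  F–F: 1 × 153 = 153
  Σ(broken) = 3504 kJ
Bonds formed (products):
  C–C: 2 × 341 = 682
  C–F: 2 × 502 = 1004
  C–H: 6 × 403 = 2418
  Σ(formed) = 4104 kJ
ΔH = Σ(broken) − Σ(formed) = 3504 − 4104 = −600 kJ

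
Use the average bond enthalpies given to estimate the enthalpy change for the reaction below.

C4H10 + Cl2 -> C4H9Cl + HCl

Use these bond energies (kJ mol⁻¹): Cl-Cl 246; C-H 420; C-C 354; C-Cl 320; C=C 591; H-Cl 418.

ΔH ≈ −72 kJ

Bonds broken (reactants):
  C-C: 3 × 354 = 1062
  C-H: 10 × 420 = 4200
  Cl-Cl: 1 × 246 = 246
  Σ(broken) = 5508 kJ
Bonds formed (products):
  C-C: 3 × 354 = 1062
  C-Cl: 1 × 320 = 320
  C-H: 9 × 420 = 3780
  H-Cl: 1 × 418 = 418
  Σ(formed) = 5580 kJ
ΔH = Σ(broken) − Σ(formed) = 5508 − 5580 = −72 kJ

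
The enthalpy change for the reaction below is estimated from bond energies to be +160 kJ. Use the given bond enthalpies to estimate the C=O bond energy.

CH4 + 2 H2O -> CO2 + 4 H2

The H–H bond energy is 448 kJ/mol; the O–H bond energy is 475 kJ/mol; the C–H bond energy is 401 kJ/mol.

Let D be the C=O bond energy.
Σ(broken) = 4×401 + 4×475 = 3504
Σ(formed) = 2×D + 4×448 = 1792 + 2D
ΔH = Σ(broken) − Σ(formed) = (3504) − (1792 + 2D) = +1712 − 2D
Setting this equal to +160 kJ gives 2D = 1552, so D = 776 kJ/mol.

D(C=O) ≈ 776 kJ/mol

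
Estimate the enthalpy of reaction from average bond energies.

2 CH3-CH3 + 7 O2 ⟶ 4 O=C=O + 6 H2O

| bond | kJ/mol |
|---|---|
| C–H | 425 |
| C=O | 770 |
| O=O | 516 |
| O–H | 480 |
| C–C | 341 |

ΔH ≈ −2526 kJ

Bonds broken (reactants):
  C–C: 2 × 341 = 682
  C–H: 12 × 425 = 5100
  O=O: 7 × 516 = 3612
  Σ(broken) = 9394 kJ
Bonds formed (products):
  C=O: 8 × 770 = 6160
  O–H: 12 × 480 = 5760
  Σ(formed) = 11920 kJ
ΔH = Σ(broken) − Σ(formed) = 9394 − 11920 = −2526 kJ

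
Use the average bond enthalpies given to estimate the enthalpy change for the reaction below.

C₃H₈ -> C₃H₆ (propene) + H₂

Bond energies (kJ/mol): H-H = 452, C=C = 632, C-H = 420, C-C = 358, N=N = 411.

Bonds broken (reactants):
  C-C: 2 × 358 = 716
  C-H: 8 × 420 = 3360
  Σ(broken) = 4076 kJ
Bonds formed (products):
  C-C: 1 × 358 = 358
  C-H: 6 × 420 = 2520
  C=C: 1 × 632 = 632
  H-H: 1 × 452 = 452
  Σ(formed) = 3962 kJ
ΔH = Σ(broken) − Σ(formed) = 4076 − 3962 = +114 kJ

ΔH ≈ +114 kJ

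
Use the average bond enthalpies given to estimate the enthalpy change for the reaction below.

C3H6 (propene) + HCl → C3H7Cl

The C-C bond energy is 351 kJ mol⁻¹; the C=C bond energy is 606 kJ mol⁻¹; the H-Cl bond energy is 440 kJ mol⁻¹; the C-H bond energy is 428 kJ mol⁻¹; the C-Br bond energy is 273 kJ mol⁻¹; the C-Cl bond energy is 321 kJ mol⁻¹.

Bonds broken (reactants):
  C-C: 1 × 351 = 351
  C-H: 6 × 428 = 2568
  C=C: 1 × 606 = 606
  H-Cl: 1 × 440 = 440
  Σ(broken) = 3965 kJ
Bonds formed (products):
  C-C: 2 × 351 = 702
  C-Cl: 1 × 321 = 321
  C-H: 7 × 428 = 2996
  Σ(formed) = 4019 kJ
ΔH = Σ(broken) − Σ(formed) = 3965 − 4019 = −54 kJ

ΔH ≈ −54 kJ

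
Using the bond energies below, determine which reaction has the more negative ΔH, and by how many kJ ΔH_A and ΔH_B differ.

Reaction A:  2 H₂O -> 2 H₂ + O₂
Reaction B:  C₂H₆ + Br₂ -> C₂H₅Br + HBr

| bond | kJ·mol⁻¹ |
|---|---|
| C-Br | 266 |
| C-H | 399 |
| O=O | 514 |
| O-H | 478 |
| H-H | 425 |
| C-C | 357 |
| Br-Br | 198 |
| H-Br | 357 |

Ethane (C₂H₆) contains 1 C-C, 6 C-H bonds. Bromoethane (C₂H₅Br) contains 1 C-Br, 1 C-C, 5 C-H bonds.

Reaction B, by 574 kJ

Reaction A:
  Bonds broken (reactants):
    O-H: 4 × 478 = 1912
    Σ(broken) = 1912 kJ
  Bonds formed (products):
    H-H: 2 × 425 = 850
    O=O: 1 × 514 = 514
    Σ(formed) = 1364 kJ
  ΔH_A = 1912 − 1364 = +548 kJ
Reaction B:
  Bonds broken (reactants):
    Br-Br: 1 × 198 = 198
    C-C: 1 × 357 = 357
    C-H: 6 × 399 = 2394
    Σ(broken) = 2949 kJ
  Bonds formed (products):
    C-Br: 1 × 266 = 266
    C-C: 1 × 357 = 357
    C-H: 5 × 399 = 1995
    H-Br: 1 × 357 = 357
    Σ(formed) = 2975 kJ
  ΔH_B = 2949 − 2975 = −26 kJ
ΔH_A − ΔH_B = +574 kJ, so reaction B has the more negative ΔH; |ΔH_A − ΔH_B| = 574 kJ.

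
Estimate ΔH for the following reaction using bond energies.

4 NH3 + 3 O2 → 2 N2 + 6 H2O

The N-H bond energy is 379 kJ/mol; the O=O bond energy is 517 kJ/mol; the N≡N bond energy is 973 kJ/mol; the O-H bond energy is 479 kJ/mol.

Bonds broken (reactants):
  N-H: 12 × 379 = 4548
  O=O: 3 × 517 = 1551
  Σ(broken) = 6099 kJ
Bonds formed (products):
  N≡N: 2 × 973 = 1946
  O-H: 12 × 479 = 5748
  Σ(formed) = 7694 kJ
ΔH = Σ(broken) − Σ(formed) = 6099 − 7694 = −1595 kJ

ΔH ≈ −1595 kJ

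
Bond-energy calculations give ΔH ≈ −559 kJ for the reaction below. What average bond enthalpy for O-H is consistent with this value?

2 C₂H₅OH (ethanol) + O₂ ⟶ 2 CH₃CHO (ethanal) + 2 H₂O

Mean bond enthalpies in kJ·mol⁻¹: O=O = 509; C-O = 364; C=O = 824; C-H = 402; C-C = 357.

Let D be the O-H bond energy.
Σ(broken) = 2×357 + 10×402 + 2×364 + 2×D + 1×509 = 5971 + 2D
Σ(formed) = 2×357 + 8×402 + 2×824 + 4×D = 5578 + 4D
ΔH = Σ(broken) − Σ(formed) = (5971 + 2D) − (5578 + 4D) = +393 − 2D
Setting this equal to −559 kJ gives 2D = 952, so D = 476 kJ/mol.

D(O-H) ≈ 476 kJ/mol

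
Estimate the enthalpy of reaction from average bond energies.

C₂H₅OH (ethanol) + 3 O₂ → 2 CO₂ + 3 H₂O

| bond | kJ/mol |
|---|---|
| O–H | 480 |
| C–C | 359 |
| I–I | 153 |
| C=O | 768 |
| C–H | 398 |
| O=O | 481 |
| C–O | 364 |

ΔH ≈ −1316 kJ

Bonds broken (reactants):
  C–C: 1 × 359 = 359
  C–H: 5 × 398 = 1990
  C–O: 1 × 364 = 364
  O–H: 1 × 480 = 480
  O=O: 3 × 481 = 1443
  Σ(broken) = 4636 kJ
Bonds formed (products):
  C=O: 4 × 768 = 3072
  O–H: 6 × 480 = 2880
  Σ(formed) = 5952 kJ
ΔH = Σ(broken) − Σ(formed) = 4636 − 5952 = −1316 kJ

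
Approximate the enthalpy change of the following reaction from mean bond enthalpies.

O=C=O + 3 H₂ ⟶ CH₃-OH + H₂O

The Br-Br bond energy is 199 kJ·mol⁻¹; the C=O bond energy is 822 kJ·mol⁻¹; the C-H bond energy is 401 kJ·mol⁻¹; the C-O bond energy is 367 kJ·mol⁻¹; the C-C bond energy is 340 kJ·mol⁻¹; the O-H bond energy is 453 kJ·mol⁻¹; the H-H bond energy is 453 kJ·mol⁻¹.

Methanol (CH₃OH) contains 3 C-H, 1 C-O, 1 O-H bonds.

ΔH ≈ +74 kJ

Bonds broken (reactants):
  C=O: 2 × 822 = 1644
  H-H: 3 × 453 = 1359
  Σ(broken) = 3003 kJ
Bonds formed (products):
  C-H: 3 × 401 = 1203
  C-O: 1 × 367 = 367
  O-H: 3 × 453 = 1359
  Σ(formed) = 2929 kJ
ΔH = Σ(broken) − Σ(formed) = 3003 − 2929 = +74 kJ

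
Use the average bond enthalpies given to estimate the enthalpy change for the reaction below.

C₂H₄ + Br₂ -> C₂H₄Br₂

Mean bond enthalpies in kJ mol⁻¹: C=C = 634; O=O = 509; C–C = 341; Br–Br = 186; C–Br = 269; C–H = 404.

ΔH ≈ −59 kJ

Bonds broken (reactants):
  Br–Br: 1 × 186 = 186
  C–H: 4 × 404 = 1616
  C=C: 1 × 634 = 634
  Σ(broken) = 2436 kJ
Bonds formed (products):
  C–Br: 2 × 269 = 538
  C–C: 1 × 341 = 341
  C–H: 4 × 404 = 1616
  Σ(formed) = 2495 kJ
ΔH = Σ(broken) − Σ(formed) = 2436 − 2495 = −59 kJ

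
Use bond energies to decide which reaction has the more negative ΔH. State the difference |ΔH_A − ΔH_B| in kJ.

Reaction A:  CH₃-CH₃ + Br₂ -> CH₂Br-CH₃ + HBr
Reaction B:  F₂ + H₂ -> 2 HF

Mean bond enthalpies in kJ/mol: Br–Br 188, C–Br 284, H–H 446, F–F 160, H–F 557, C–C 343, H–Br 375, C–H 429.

Reaction A:
  Bonds broken (reactants):
    Br–Br: 1 × 188 = 188
    C–C: 1 × 343 = 343
    C–H: 6 × 429 = 2574
    Σ(broken) = 3105 kJ
  Bonds formed (products):
    C–Br: 1 × 284 = 284
    C–C: 1 × 343 = 343
    C–H: 5 × 429 = 2145
    H–Br: 1 × 375 = 375
    Σ(formed) = 3147 kJ
  ΔH_A = 3105 − 3147 = −42 kJ
Reaction B:
  Bonds broken (reactants):
    F–F: 1 × 160 = 160
    H–H: 1 × 446 = 446
    Σ(broken) = 606 kJ
  Bonds formed (products):
    H–F: 2 × 557 = 1114
    Σ(formed) = 1114 kJ
  ΔH_B = 606 − 1114 = −508 kJ
ΔH_A − ΔH_B = +466 kJ, so reaction B has the more negative ΔH; |ΔH_A − ΔH_B| = 466 kJ.

Reaction B, by 466 kJ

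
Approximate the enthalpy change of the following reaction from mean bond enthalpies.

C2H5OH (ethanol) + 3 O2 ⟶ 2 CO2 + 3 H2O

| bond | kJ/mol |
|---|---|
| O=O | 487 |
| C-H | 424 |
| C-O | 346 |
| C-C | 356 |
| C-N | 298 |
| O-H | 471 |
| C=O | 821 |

ΔH ≈ −1356 kJ

Bonds broken (reactants):
  C-C: 1 × 356 = 356
  C-H: 5 × 424 = 2120
  C-O: 1 × 346 = 346
  O-H: 1 × 471 = 471
  O=O: 3 × 487 = 1461
  Σ(broken) = 4754 kJ
Bonds formed (products):
  C=O: 4 × 821 = 3284
  O-H: 6 × 471 = 2826
  Σ(formed) = 6110 kJ
ΔH = Σ(broken) − Σ(formed) = 4754 − 6110 = −1356 kJ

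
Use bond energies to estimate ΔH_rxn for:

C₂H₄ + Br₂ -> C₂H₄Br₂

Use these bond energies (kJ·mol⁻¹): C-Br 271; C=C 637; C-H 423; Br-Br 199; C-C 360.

Bonds broken (reactants):
  Br-Br: 1 × 199 = 199
  C-H: 4 × 423 = 1692
  C=C: 1 × 637 = 637
  Σ(broken) = 2528 kJ
Bonds formed (products):
  C-Br: 2 × 271 = 542
  C-C: 1 × 360 = 360
  C-H: 4 × 423 = 1692
  Σ(formed) = 2594 kJ
ΔH = Σ(broken) − Σ(formed) = 2528 − 2594 = −66 kJ

ΔH ≈ −66 kJ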